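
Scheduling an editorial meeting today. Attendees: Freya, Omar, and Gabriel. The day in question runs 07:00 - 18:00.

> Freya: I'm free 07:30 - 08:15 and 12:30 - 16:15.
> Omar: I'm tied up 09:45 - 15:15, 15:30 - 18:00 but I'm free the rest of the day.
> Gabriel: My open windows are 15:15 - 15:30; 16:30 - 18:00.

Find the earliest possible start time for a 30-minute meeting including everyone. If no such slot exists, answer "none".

Freya free: 07:30-08:15, 12:30-16:15.
Omar free: 07:00-09:45, 15:15-15:30 (invert busy blocks within the working day).
Gabriel free: 15:15-15:30, 16:30-18:00.
Freya ∩ Omar: 07:30-08:15, 15:15-15:30.
Freya ∩ Omar ∩ Gabriel: 15:15-15:30.
No common window is at least 30 minutes long.

none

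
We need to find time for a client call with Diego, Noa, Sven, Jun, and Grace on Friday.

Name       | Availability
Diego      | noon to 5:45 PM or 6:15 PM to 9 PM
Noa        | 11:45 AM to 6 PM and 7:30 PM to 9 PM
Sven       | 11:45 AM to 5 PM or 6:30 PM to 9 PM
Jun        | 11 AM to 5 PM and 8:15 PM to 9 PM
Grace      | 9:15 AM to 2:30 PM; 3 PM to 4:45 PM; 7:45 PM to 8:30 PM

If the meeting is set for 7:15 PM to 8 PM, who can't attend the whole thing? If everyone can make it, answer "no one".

Grace, Jun, Noa

Diego: free for 19:15-20:00. Noa: not fully free for 19:15-20:00. Sven: free for 19:15-20:00. Jun: not fully free for 19:15-20:00. Grace: not fully free for 19:15-20:00.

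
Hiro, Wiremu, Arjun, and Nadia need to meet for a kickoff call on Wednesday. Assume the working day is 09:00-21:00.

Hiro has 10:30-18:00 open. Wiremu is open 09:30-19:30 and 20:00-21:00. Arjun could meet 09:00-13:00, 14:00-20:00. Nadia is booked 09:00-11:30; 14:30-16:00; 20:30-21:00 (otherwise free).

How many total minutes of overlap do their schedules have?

Hiro free: 10:30-18:00.
Wiremu free: 09:30-19:30, 20:00-21:00.
Arjun free: 09:00-13:00, 14:00-20:00.
Nadia free: 11:30-14:30, 16:00-20:30 (invert busy blocks within the working day).
Hiro ∩ Wiremu: 10:30-18:00.
Hiro ∩ Wiremu ∩ Arjun: 10:30-13:00, 14:00-18:00.
Hiro ∩ Wiremu ∩ Arjun ∩ Nadia: 11:30-13:00, 14:00-14:30, 16:00-18:00.
Summing the common windows: 90 + 30 + 120 = 240 minutes.

240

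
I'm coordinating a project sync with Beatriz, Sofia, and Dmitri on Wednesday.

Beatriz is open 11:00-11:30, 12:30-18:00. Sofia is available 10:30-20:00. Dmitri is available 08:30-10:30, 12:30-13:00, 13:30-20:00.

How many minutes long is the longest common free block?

Beatriz ∩ Sofia: 11:00-11:30, 12:30-18:00.
Beatriz ∩ Sofia ∩ Dmitri: 12:30-13:00, 13:30-18:00.
So the common availability across everyone is 12:30-13:00, 13:30-18:00.
The longest is 13:30-18:00 at 270 minutes.

270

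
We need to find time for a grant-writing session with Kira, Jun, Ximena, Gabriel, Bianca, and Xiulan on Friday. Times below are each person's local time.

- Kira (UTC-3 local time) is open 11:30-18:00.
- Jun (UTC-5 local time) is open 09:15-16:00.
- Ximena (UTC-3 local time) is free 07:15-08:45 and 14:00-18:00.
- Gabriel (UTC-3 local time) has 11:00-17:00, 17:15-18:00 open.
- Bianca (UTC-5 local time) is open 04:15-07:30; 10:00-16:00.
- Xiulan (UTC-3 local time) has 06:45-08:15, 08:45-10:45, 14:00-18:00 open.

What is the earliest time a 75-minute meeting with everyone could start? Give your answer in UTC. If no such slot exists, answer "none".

17:00

Kira in UTC: 14:30-21:00 (add 3h to convert from UTC-3).
Jun in UTC: 14:15-21:00 (add 5h to convert from UTC-5).
Ximena in UTC: 10:15-11:45, 17:00-21:00 (add 3h to convert from UTC-3).
Gabriel in UTC: 14:00-20:00, 20:15-21:00 (add 3h to convert from UTC-3).
Bianca in UTC: 09:15-12:30, 15:00-21:00 (add 5h to convert from UTC-5).
Xiulan in UTC: 09:45-11:15, 11:45-13:45, 17:00-21:00 (add 3h to convert from UTC-3).
Kira ∩ Jun: 14:30-21:00.
Kira ∩ Jun ∩ Ximena: 17:00-21:00.
Kira ∩ Jun ∩ Ximena ∩ Gabriel: 17:00-20:00, 20:15-21:00.
Kira ∩ Jun ∩ Ximena ∩ Gabriel ∩ Bianca: 17:00-20:00, 20:15-21:00.
Kira ∩ Jun ∩ Ximena ∩ Gabriel ∩ Bianca ∩ Xiulan: 17:00-20:00, 20:15-21:00.
The first common window of at least 75 minutes is 17:00-20:00, so the earliest start is 17:00.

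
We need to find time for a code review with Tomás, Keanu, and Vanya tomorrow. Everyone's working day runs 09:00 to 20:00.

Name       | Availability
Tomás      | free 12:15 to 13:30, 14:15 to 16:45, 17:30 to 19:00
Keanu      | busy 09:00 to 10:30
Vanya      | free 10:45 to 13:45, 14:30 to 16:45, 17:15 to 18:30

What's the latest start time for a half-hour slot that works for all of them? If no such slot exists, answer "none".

Tomás free: 12:15-13:30, 14:15-16:45, 17:30-19:00.
Keanu free: 10:30-20:00 (invert busy blocks within the working day).
Vanya free: 10:45-13:45, 14:30-16:45, 17:15-18:30.
Tomás ∩ Keanu: 12:15-13:30, 14:15-16:45, 17:30-19:00.
Tomás ∩ Keanu ∩ Vanya: 12:15-13:30, 14:30-16:45, 17:30-18:30.
The last common window of at least 30 minutes is 17:30-18:30; a 30-minute meeting can start as late as 18:00 and still end by 18:30.

18:00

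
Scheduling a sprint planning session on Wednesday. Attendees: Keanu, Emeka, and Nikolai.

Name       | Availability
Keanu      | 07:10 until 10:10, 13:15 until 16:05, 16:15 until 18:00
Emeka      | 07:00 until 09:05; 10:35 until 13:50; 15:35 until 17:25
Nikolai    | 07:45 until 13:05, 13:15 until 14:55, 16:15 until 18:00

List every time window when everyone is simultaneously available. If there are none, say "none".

07:45-09:05, 13:15-13:50, 16:15-17:25

Keanu ∩ Emeka: 07:10-09:05, 13:15-13:50, 15:35-16:05, 16:15-17:25.
Keanu ∩ Emeka ∩ Nikolai: 07:45-09:05, 13:15-13:50, 16:15-17:25.
Those are the intersection windows.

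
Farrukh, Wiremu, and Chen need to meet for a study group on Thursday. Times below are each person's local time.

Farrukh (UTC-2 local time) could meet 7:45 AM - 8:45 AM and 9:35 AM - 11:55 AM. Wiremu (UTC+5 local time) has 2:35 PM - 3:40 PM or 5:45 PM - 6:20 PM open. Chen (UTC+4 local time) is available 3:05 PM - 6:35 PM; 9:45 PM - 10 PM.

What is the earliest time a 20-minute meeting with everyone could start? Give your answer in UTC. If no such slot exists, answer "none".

12:45

Farrukh in UTC: 09:45-10:45, 11:35-13:55 (add 2h to convert from UTC-2).
Wiremu in UTC: 09:35-10:40, 12:45-13:20 (subtract 5h to convert from UTC+5).
Chen in UTC: 11:05-14:35, 17:45-18:00 (subtract 4h to convert from UTC+4).
Farrukh ∩ Wiremu: 09:45-10:40, 12:45-13:20.
Farrukh ∩ Wiremu ∩ Chen: 12:45-13:20.
The first common window of at least 20 minutes is 12:45-13:20, so the earliest start is 12:45.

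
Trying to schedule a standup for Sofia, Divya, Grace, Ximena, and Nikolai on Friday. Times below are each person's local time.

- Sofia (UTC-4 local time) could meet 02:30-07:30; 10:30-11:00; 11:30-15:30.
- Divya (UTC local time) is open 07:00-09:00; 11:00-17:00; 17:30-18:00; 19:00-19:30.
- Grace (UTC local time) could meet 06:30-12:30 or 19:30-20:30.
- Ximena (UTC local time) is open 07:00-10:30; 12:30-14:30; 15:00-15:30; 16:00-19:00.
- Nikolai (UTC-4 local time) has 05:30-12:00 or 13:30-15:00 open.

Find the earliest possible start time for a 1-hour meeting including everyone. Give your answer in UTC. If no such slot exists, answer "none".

Sofia in UTC: 06:30-11:30, 14:30-15:00, 15:30-19:30 (add 4h to convert from UTC-4).
Divya in UTC: 07:00-09:00, 11:00-17:00, 17:30-18:00, 19:00-19:30.
Grace in UTC: 06:30-12:30, 19:30-20:30.
Ximena in UTC: 07:00-10:30, 12:30-14:30, 15:00-15:30, 16:00-19:00.
Nikolai in UTC: 09:30-16:00, 17:30-19:00 (add 4h to convert from UTC-4).
Sofia ∩ Divya: 07:00-09:00, 11:00-11:30, 14:30-15:00, 15:30-17:00, 17:30-18:00, 19:00-19:30.
Sofia ∩ Divya ∩ Grace: 07:00-09:00, 11:00-11:30.
Sofia ∩ Divya ∩ Grace ∩ Ximena: 07:00-09:00.
Sofia ∩ Divya ∩ Grace ∩ Ximena ∩ Nikolai: ∅.
There is no time when everyone is free.
No common window is at least 60 minutes long.

none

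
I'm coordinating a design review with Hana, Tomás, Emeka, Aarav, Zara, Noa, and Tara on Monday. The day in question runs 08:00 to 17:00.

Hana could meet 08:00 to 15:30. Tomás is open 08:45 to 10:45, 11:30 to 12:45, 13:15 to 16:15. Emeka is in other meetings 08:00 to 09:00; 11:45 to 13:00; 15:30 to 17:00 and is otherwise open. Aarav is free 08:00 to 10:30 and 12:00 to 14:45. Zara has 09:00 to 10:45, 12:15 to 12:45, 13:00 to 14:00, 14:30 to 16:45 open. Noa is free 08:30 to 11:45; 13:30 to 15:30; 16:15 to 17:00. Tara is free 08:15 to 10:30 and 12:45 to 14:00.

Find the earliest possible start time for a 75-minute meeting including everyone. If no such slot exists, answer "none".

Hana free: 08:00-15:30.
Tomás free: 08:45-10:45, 11:30-12:45, 13:15-16:15.
Emeka free: 09:00-11:45, 13:00-15:30 (invert busy blocks within the working day).
Aarav free: 08:00-10:30, 12:00-14:45.
Zara free: 09:00-10:45, 12:15-12:45, 13:00-14:00, 14:30-16:45.
Noa free: 08:30-11:45, 13:30-15:30, 16:15-17:00.
Tara free: 08:15-10:30, 12:45-14:00.
Hana ∩ Tomás: 08:45-10:45, 11:30-12:45, 13:15-15:30.
Hana ∩ Tomás ∩ Emeka: 09:00-10:45, 11:30-11:45, 13:15-15:30.
Hana ∩ Tomás ∩ Emeka ∩ Aarav: 09:00-10:30, 13:15-14:45.
Hana ∩ Tomás ∩ Emeka ∩ Aarav ∩ Zara: 09:00-10:30, 13:15-14:00, 14:30-14:45.
Hana ∩ Tomás ∩ Emeka ∩ Aarav ∩ Zara ∩ Noa: 09:00-10:30, 13:30-14:00, 14:30-14:45.
Hana ∩ Tomás ∩ Emeka ∩ Aarav ∩ Zara ∩ Noa ∩ Tara: 09:00-10:30, 13:30-14:00.
The first common window of at least 75 minutes is 09:00-10:30, so the earliest start is 09:00.

09:00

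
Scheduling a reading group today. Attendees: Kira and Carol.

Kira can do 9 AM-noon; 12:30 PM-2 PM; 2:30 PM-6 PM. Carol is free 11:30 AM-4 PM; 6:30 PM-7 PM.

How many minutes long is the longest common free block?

90

Kira ∩ Carol: 11:30-12:00, 12:30-14:00, 14:30-16:00.
The longest is 12:30-14:00 at 90 minutes.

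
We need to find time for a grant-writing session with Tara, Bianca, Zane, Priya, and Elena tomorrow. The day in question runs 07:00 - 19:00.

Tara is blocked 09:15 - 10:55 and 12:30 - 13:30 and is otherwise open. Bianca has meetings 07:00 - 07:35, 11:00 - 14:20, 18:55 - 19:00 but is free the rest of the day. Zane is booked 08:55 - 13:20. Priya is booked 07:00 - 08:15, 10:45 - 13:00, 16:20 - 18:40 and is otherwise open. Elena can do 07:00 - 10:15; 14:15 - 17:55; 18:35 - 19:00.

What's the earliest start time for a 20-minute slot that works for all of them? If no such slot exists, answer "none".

Tara free: 07:00-09:15, 10:55-12:30, 13:30-19:00 (invert busy blocks within the working day).
Bianca free: 07:35-11:00, 14:20-18:55 (invert busy blocks within the working day).
Zane free: 07:00-08:55, 13:20-19:00 (invert busy blocks within the working day).
Priya free: 08:15-10:45, 13:00-16:20, 18:40-19:00 (invert busy blocks within the working day).
Elena free: 07:00-10:15, 14:15-17:55, 18:35-19:00.
Tara ∩ Bianca: 07:35-09:15, 10:55-11:00, 14:20-18:55.
Tara ∩ Bianca ∩ Zane: 07:35-08:55, 14:20-18:55.
Tara ∩ Bianca ∩ Zane ∩ Priya: 08:15-08:55, 14:20-16:20, 18:40-18:55.
Tara ∩ Bianca ∩ Zane ∩ Priya ∩ Elena: 08:15-08:55, 14:20-16:20, 18:40-18:55.
Those are the intersection windows.
The first common window of at least 20 minutes is 08:15-08:55, so the earliest start is 08:15.

08:15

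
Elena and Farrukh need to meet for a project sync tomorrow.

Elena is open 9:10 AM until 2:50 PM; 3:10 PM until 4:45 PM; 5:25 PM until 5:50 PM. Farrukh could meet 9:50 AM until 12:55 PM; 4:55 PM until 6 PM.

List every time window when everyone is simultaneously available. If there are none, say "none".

09:50-12:55, 17:25-17:50

Elena ∩ Farrukh: 09:50-12:55, 17:25-17:50.
Those are the intersection windows.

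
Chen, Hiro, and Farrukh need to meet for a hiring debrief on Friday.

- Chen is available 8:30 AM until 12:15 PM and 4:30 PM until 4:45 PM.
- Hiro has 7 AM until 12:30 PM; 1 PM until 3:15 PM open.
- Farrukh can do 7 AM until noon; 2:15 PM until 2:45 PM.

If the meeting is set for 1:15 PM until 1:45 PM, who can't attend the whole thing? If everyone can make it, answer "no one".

Chen: not fully free for 13:15-13:45. Hiro: free for 13:15-13:45. Farrukh: not fully free for 13:15-13:45.

Chen, Farrukh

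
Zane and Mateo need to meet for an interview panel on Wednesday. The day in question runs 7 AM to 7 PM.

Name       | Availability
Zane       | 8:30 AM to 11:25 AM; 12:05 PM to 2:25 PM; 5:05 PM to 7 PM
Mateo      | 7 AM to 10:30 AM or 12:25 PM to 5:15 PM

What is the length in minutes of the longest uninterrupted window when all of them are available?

Zane ∩ Mateo: 08:30-10:30, 12:25-14:25, 17:05-17:15.
The longest is 08:30-10:30 at 120 minutes.

120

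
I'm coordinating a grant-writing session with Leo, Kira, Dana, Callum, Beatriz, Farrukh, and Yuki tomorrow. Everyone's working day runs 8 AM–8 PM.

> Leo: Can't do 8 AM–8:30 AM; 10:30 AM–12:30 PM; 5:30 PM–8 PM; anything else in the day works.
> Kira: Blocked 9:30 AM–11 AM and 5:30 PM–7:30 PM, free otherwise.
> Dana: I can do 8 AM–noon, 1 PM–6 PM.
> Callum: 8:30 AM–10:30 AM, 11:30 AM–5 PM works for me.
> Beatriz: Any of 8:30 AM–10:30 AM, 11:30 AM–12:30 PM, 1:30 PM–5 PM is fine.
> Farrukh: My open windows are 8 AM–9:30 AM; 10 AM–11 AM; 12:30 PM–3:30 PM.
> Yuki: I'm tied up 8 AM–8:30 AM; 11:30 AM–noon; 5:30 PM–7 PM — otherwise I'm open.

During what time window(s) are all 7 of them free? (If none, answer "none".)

Leo free: 08:30-10:30, 12:30-17:30 (invert busy blocks within the working day).
Kira free: 08:00-09:30, 11:00-17:30, 19:30-20:00 (invert busy blocks within the working day).
Dana free: 08:00-12:00, 13:00-18:00.
Callum free: 08:30-10:30, 11:30-17:00.
Beatriz free: 08:30-10:30, 11:30-12:30, 13:30-17:00.
Farrukh free: 08:00-09:30, 10:00-11:00, 12:30-15:30.
Yuki free: 08:30-11:30, 12:00-17:30, 19:00-20:00 (invert busy blocks within the working day).
Leo ∩ Kira: 08:30-09:30, 12:30-17:30.
Leo ∩ Kira ∩ Dana: 08:30-09:30, 13:00-17:30.
Leo ∩ Kira ∩ Dana ∩ Callum: 08:30-09:30, 13:00-17:00.
Leo ∩ Kira ∩ Dana ∩ Callum ∩ Beatriz: 08:30-09:30, 13:30-17:00.
Leo ∩ Kira ∩ Dana ∩ Callum ∩ Beatriz ∩ Farrukh: 08:30-09:30, 13:30-15:30.
Leo ∩ Kira ∩ Dana ∩ Callum ∩ Beatriz ∩ Farrukh ∩ Yuki: 08:30-09:30, 13:30-15:30.
So the common availability across everyone is 08:30-09:30, 13:30-15:30.

08:30-09:30, 13:30-15:30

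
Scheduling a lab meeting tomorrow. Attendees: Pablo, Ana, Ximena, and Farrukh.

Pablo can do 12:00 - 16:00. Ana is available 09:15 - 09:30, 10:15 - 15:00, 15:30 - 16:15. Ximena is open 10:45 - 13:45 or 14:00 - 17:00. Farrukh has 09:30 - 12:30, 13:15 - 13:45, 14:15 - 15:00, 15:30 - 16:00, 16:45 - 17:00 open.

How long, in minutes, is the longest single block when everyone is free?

Pablo ∩ Ana: 12:00-15:00, 15:30-16:00.
Pablo ∩ Ana ∩ Ximena: 12:00-13:45, 14:00-15:00, 15:30-16:00.
Pablo ∩ Ana ∩ Ximena ∩ Farrukh: 12:00-12:30, 13:15-13:45, 14:15-15:00, 15:30-16:00.
The longest is 14:15-15:00 at 45 minutes.

45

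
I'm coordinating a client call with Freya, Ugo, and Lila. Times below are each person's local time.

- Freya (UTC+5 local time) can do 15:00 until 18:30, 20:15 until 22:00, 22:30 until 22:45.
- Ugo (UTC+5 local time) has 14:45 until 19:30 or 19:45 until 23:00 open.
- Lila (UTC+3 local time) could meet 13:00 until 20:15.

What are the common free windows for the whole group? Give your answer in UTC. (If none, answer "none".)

Freya in UTC: 10:00-13:30, 15:15-17:00, 17:30-17:45 (subtract 5h to convert from UTC+5).
Ugo in UTC: 09:45-14:30, 14:45-18:00 (subtract 5h to convert from UTC+5).
Lila in UTC: 10:00-17:15 (subtract 3h to convert from UTC+3).
Freya ∩ Ugo: 10:00-13:30, 15:15-17:00, 17:30-17:45.
Freya ∩ Ugo ∩ Lila: 10:00-13:30, 15:15-17:00.

10:00-13:30, 15:15-17:00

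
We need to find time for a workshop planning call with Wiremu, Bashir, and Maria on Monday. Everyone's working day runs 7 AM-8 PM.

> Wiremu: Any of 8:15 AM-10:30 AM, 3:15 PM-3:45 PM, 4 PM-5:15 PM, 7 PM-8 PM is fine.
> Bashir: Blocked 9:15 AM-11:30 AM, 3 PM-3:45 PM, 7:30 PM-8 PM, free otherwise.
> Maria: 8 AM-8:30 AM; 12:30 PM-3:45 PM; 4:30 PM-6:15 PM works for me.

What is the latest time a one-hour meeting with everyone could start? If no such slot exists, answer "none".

none

Wiremu free: 08:15-10:30, 15:15-15:45, 16:00-17:15, 19:00-20:00.
Bashir free: 07:00-09:15, 11:30-15:00, 15:45-19:30 (invert busy blocks within the working day).
Maria free: 08:00-08:30, 12:30-15:45, 16:30-18:15.
Wiremu ∩ Bashir: 08:15-09:15, 16:00-17:15, 19:00-19:30.
Wiremu ∩ Bashir ∩ Maria: 08:15-08:30, 16:30-17:15.
No common window is at least 60 minutes long.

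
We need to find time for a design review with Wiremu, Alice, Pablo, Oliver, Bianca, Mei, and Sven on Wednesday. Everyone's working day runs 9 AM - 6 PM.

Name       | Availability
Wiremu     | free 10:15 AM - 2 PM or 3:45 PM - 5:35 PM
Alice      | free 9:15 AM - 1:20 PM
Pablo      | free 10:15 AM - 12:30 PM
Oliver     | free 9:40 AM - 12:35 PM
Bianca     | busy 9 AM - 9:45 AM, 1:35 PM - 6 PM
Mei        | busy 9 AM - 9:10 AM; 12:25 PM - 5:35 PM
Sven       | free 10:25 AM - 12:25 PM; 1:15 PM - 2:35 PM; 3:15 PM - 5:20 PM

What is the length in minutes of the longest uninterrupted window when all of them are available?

120

Wiremu free: 10:15-14:00, 15:45-17:35.
Alice free: 09:15-13:20.
Pablo free: 10:15-12:30.
Oliver free: 09:40-12:35.
Bianca free: 09:45-13:35 (invert busy blocks within the working day).
Mei free: 09:10-12:25, 17:35-18:00 (invert busy blocks within the working day).
Sven free: 10:25-12:25, 13:15-14:35, 15:15-17:20.
Wiremu ∩ Alice: 10:15-13:20.
Wiremu ∩ Alice ∩ Pablo: 10:15-12:30.
Wiremu ∩ Alice ∩ Pablo ∩ Oliver: 10:15-12:30.
Wiremu ∩ Alice ∩ Pablo ∩ Oliver ∩ Bianca: 10:15-12:30.
Wiremu ∩ Alice ∩ Pablo ∩ Oliver ∩ Bianca ∩ Mei: 10:15-12:25.
Wiremu ∩ Alice ∩ Pablo ∩ Oliver ∩ Bianca ∩ Mei ∩ Sven: 10:25-12:25.
The longest is 10:25-12:25 at 120 minutes.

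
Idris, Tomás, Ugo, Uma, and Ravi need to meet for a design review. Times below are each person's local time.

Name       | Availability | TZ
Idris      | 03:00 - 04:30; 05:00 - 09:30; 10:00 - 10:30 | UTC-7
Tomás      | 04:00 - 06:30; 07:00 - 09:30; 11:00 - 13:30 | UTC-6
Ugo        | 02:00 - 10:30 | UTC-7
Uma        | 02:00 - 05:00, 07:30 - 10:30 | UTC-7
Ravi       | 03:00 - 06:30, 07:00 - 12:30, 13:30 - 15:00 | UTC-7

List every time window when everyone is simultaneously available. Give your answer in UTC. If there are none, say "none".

Idris in UTC: 10:00-11:30, 12:00-16:30, 17:00-17:30 (add 7h to convert from UTC-7).
Tomás in UTC: 10:00-12:30, 13:00-15:30, 17:00-19:30 (add 6h to convert from UTC-6).
Ugo in UTC: 09:00-17:30 (add 7h to convert from UTC-7).
Uma in UTC: 09:00-12:00, 14:30-17:30 (add 7h to convert from UTC-7).
Ravi in UTC: 10:00-13:30, 14:00-19:30, 20:30-22:00 (add 7h to convert from UTC-7).
Idris ∩ Tomás: 10:00-11:30, 12:00-12:30, 13:00-15:30, 17:00-17:30.
Idris ∩ Tomás ∩ Ugo: 10:00-11:30, 12:00-12:30, 13:00-15:30, 17:00-17:30.
Idris ∩ Tomás ∩ Ugo ∩ Uma: 10:00-11:30, 14:30-15:30, 17:00-17:30.
Idris ∩ Tomás ∩ Ugo ∩ Uma ∩ Ravi: 10:00-11:30, 14:30-15:30, 17:00-17:30.
Those are the intersection windows.

10:00-11:30, 14:30-15:30, 17:00-17:30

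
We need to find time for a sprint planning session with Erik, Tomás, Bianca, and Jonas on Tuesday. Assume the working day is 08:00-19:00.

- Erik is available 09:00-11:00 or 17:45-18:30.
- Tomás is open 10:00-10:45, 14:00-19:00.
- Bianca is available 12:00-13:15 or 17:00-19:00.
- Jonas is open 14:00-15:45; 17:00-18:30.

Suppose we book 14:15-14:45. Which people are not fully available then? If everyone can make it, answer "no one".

Bianca, Erik

Erik: not fully free for 14:15-14:45. Tomás: free for 14:15-14:45. Bianca: not fully free for 14:15-14:45. Jonas: free for 14:15-14:45.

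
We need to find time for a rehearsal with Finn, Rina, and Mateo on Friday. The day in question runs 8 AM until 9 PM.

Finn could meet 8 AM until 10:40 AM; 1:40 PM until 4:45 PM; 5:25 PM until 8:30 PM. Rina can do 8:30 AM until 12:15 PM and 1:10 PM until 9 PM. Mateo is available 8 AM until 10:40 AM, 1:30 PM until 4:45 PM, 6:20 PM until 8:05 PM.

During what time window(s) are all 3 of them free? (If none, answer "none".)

08:30-10:40, 13:40-16:45, 18:20-20:05

Finn ∩ Rina: 08:30-10:40, 13:40-16:45, 17:25-20:30.
Finn ∩ Rina ∩ Mateo: 08:30-10:40, 13:40-16:45, 18:20-20:05.
Those are the intersection windows.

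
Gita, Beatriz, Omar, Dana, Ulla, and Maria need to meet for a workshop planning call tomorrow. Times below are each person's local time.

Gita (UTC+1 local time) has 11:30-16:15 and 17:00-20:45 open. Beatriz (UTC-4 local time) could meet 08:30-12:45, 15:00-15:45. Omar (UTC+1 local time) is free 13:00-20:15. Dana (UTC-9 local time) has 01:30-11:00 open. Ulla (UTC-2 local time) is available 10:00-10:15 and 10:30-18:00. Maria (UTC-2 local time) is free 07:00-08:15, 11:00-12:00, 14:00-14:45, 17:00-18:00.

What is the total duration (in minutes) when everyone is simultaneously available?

120

Gita in UTC: 10:30-15:15, 16:00-19:45 (subtract 1h to convert from UTC+1).
Beatriz in UTC: 12:30-16:45, 19:00-19:45 (add 4h to convert from UTC-4).
Omar in UTC: 12:00-19:15 (subtract 1h to convert from UTC+1).
Dana in UTC: 10:30-20:00 (add 9h to convert from UTC-9).
Ulla in UTC: 12:00-12:15, 12:30-20:00 (add 2h to convert from UTC-2).
Maria in UTC: 09:00-10:15, 13:00-14:00, 16:00-16:45, 19:00-20:00 (add 2h to convert from UTC-2).
Gita ∩ Beatriz: 12:30-15:15, 16:00-16:45, 19:00-19:45.
Gita ∩ Beatriz ∩ Omar: 12:30-15:15, 16:00-16:45, 19:00-19:15.
Gita ∩ Beatriz ∩ Omar ∩ Dana: 12:30-15:15, 16:00-16:45, 19:00-19:15.
Gita ∩ Beatriz ∩ Omar ∩ Dana ∩ Ulla: 12:30-15:15, 16:00-16:45, 19:00-19:15.
Gita ∩ Beatriz ∩ Omar ∩ Dana ∩ Ulla ∩ Maria: 13:00-14:00, 16:00-16:45, 19:00-19:15.
Those are the intersection windows.
Summing the common windows: 60 + 45 + 15 = 120 minutes.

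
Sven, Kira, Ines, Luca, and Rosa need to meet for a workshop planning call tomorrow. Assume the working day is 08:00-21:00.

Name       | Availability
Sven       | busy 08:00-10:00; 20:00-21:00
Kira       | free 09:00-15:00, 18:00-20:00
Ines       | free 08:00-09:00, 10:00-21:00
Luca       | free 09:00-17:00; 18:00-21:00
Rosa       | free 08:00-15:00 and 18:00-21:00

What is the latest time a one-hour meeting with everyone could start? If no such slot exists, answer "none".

Sven free: 10:00-20:00 (invert busy blocks within the working day).
Kira free: 09:00-15:00, 18:00-20:00.
Ines free: 08:00-09:00, 10:00-21:00.
Luca free: 09:00-17:00, 18:00-21:00.
Rosa free: 08:00-15:00, 18:00-21:00.
Sven ∩ Kira: 10:00-15:00, 18:00-20:00.
Sven ∩ Kira ∩ Ines: 10:00-15:00, 18:00-20:00.
Sven ∩ Kira ∩ Ines ∩ Luca: 10:00-15:00, 18:00-20:00.
Sven ∩ Kira ∩ Ines ∩ Luca ∩ Rosa: 10:00-15:00, 18:00-20:00.
The last common window of at least 60 minutes is 18:00-20:00; a 60-minute meeting can start as late as 19:00 and still end by 20:00.

19:00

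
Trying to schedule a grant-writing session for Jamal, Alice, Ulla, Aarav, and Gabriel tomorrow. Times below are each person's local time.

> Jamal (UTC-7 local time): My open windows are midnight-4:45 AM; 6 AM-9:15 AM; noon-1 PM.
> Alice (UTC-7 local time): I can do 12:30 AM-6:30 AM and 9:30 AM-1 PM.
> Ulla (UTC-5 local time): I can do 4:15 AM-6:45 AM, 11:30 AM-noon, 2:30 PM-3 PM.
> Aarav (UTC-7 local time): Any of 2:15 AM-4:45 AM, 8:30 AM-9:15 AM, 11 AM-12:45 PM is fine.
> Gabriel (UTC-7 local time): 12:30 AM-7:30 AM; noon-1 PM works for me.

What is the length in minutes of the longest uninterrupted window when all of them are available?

150

Jamal in UTC: 07:00-11:45, 13:00-16:15, 19:00-20:00 (add 7h to convert from UTC-7).
Alice in UTC: 07:30-13:30, 16:30-20:00 (add 7h to convert from UTC-7).
Ulla in UTC: 09:15-11:45, 16:30-17:00, 19:30-20:00 (add 5h to convert from UTC-5).
Aarav in UTC: 09:15-11:45, 15:30-16:15, 18:00-19:45 (add 7h to convert from UTC-7).
Gabriel in UTC: 07:30-14:30, 19:00-20:00 (add 7h to convert from UTC-7).
Jamal ∩ Alice: 07:30-11:45, 13:00-13:30, 19:00-20:00.
Jamal ∩ Alice ∩ Ulla: 09:15-11:45, 19:30-20:00.
Jamal ∩ Alice ∩ Ulla ∩ Aarav: 09:15-11:45, 19:30-19:45.
Jamal ∩ Alice ∩ Ulla ∩ Aarav ∩ Gabriel: 09:15-11:45, 19:30-19:45.
Those are the intersection windows.
The longest is 09:15-11:45 at 150 minutes.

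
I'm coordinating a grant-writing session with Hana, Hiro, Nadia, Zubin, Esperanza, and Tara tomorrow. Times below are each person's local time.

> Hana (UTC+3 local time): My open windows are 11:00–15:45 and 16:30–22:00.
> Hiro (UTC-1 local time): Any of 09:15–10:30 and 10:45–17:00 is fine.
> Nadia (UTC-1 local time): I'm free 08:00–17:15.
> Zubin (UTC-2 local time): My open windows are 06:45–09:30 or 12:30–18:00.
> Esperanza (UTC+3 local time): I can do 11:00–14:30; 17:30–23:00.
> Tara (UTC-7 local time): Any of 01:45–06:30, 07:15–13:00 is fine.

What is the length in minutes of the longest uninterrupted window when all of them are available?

210

Hana in UTC: 08:00-12:45, 13:30-19:00 (subtract 3h to convert from UTC+3).
Hiro in UTC: 10:15-11:30, 11:45-18:00 (add 1h to convert from UTC-1).
Nadia in UTC: 09:00-18:15 (add 1h to convert from UTC-1).
Zubin in UTC: 08:45-11:30, 14:30-20:00 (add 2h to convert from UTC-2).
Esperanza in UTC: 08:00-11:30, 14:30-20:00 (subtract 3h to convert from UTC+3).
Tara in UTC: 08:45-13:30, 14:15-20:00 (add 7h to convert from UTC-7).
Hana ∩ Hiro: 10:15-11:30, 11:45-12:45, 13:30-18:00.
Hana ∩ Hiro ∩ Nadia: 10:15-11:30, 11:45-12:45, 13:30-18:00.
Hana ∩ Hiro ∩ Nadia ∩ Zubin: 10:15-11:30, 14:30-18:00.
Hana ∩ Hiro ∩ Nadia ∩ Zubin ∩ Esperanza: 10:15-11:30, 14:30-18:00.
Hana ∩ Hiro ∩ Nadia ∩ Zubin ∩ Esperanza ∩ Tara: 10:15-11:30, 14:30-18:00.
So the common availability across everyone is 10:15-11:30, 14:30-18:00.
The longest is 14:30-18:00 at 210 minutes.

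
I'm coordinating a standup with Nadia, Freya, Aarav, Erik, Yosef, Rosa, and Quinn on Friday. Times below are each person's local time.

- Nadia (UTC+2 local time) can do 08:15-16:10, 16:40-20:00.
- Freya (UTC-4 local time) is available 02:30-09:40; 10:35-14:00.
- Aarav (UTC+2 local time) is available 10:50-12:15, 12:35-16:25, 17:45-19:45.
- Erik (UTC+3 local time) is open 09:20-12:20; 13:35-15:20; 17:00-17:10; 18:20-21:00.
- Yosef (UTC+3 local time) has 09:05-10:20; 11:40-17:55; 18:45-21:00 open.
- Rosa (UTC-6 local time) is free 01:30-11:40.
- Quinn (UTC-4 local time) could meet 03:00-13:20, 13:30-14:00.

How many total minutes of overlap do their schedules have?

Nadia in UTC: 06:15-14:10, 14:40-18:00 (subtract 2h to convert from UTC+2).
Freya in UTC: 06:30-13:40, 14:35-18:00 (add 4h to convert from UTC-4).
Aarav in UTC: 08:50-10:15, 10:35-14:25, 15:45-17:45 (subtract 2h to convert from UTC+2).
Erik in UTC: 06:20-09:20, 10:35-12:20, 14:00-14:10, 15:20-18:00 (subtract 3h to convert from UTC+3).
Yosef in UTC: 06:05-07:20, 08:40-14:55, 15:45-18:00 (subtract 3h to convert from UTC+3).
Rosa in UTC: 07:30-17:40 (add 6h to convert from UTC-6).
Quinn in UTC: 07:00-17:20, 17:30-18:00 (add 4h to convert from UTC-4).
Nadia ∩ Freya: 06:30-13:40, 14:40-18:00.
Nadia ∩ Freya ∩ Aarav: 08:50-10:15, 10:35-13:40, 15:45-17:45.
Nadia ∩ Freya ∩ Aarav ∩ Erik: 08:50-09:20, 10:35-12:20, 15:45-17:45.
Nadia ∩ Freya ∩ Aarav ∩ Erik ∩ Yosef: 08:50-09:20, 10:35-12:20, 15:45-17:45.
Nadia ∩ Freya ∩ Aarav ∩ Erik ∩ Yosef ∩ Rosa: 08:50-09:20, 10:35-12:20, 15:45-17:40.
Nadia ∩ Freya ∩ Aarav ∩ Erik ∩ Yosef ∩ Rosa ∩ Quinn: 08:50-09:20, 10:35-12:20, 15:45-17:20, 17:30-17:40.
Summing the common windows: 30 + 105 + 95 + 10 = 240 minutes.

240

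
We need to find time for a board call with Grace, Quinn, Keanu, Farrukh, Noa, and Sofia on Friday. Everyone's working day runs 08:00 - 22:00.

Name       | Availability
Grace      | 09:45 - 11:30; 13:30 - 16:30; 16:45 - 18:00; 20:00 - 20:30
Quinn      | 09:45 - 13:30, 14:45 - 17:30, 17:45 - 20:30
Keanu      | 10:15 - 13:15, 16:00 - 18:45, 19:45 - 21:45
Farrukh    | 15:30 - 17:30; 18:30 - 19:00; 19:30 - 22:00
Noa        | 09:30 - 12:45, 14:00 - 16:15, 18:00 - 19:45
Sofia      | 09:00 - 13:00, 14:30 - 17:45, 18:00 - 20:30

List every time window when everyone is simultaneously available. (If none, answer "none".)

16:00-16:15

Grace ∩ Quinn: 09:45-11:30, 14:45-16:30, 16:45-17:30, 17:45-18:00, 20:00-20:30.
Grace ∩ Quinn ∩ Keanu: 10:15-11:30, 16:00-16:30, 16:45-17:30, 17:45-18:00, 20:00-20:30.
Grace ∩ Quinn ∩ Keanu ∩ Farrukh: 16:00-16:30, 16:45-17:30, 20:00-20:30.
Grace ∩ Quinn ∩ Keanu ∩ Farrukh ∩ Noa: 16:00-16:15.
Grace ∩ Quinn ∩ Keanu ∩ Farrukh ∩ Noa ∩ Sofia: 16:00-16:15.
So the common availability across everyone is 16:00-16:15.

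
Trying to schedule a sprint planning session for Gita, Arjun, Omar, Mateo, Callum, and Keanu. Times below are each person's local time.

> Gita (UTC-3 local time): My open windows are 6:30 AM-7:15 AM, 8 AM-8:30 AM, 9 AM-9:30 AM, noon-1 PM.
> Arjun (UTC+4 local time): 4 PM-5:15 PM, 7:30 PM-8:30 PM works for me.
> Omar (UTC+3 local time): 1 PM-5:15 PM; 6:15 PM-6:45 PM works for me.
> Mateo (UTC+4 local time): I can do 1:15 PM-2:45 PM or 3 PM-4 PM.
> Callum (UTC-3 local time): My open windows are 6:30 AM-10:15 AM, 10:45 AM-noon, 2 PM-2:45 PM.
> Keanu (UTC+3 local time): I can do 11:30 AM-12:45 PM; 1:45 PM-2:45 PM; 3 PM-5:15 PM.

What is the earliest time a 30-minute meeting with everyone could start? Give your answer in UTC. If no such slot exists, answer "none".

none

Gita in UTC: 09:30-10:15, 11:00-11:30, 12:00-12:30, 15:00-16:00 (add 3h to convert from UTC-3).
Arjun in UTC: 12:00-13:15, 15:30-16:30 (subtract 4h to convert from UTC+4).
Omar in UTC: 10:00-14:15, 15:15-15:45 (subtract 3h to convert from UTC+3).
Mateo in UTC: 09:15-10:45, 11:00-12:00 (subtract 4h to convert from UTC+4).
Callum in UTC: 09:30-13:15, 13:45-15:00, 17:00-17:45 (add 3h to convert from UTC-3).
Keanu in UTC: 08:30-09:45, 10:45-11:45, 12:00-14:15 (subtract 3h to convert from UTC+3).
Gita ∩ Arjun: 12:00-12:30, 15:30-16:00.
Gita ∩ Arjun ∩ Omar: 12:00-12:30, 15:30-15:45.
Gita ∩ Arjun ∩ Omar ∩ Mateo: ∅.
Gita ∩ Arjun ∩ Omar ∩ Mateo ∩ Callum: ∅.
Gita ∩ Arjun ∩ Omar ∩ Mateo ∩ Callum ∩ Keanu: ∅.
There is no time when everyone is free.
No common window is at least 30 minutes long.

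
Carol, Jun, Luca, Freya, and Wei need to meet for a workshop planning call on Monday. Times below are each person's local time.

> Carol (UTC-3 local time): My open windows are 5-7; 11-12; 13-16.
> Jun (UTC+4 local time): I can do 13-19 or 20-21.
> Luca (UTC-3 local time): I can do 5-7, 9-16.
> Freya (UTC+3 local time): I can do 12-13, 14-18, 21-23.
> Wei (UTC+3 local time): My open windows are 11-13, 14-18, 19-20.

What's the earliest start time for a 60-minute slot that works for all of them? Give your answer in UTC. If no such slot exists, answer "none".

Carol in UTC: 08:00-10:00, 14:00-15:00, 16:00-19:00 (add 3h to convert from UTC-3).
Jun in UTC: 09:00-15:00, 16:00-17:00 (subtract 4h to convert from UTC+4).
Luca in UTC: 08:00-10:00, 12:00-19:00 (add 3h to convert from UTC-3).
Freya in UTC: 09:00-10:00, 11:00-15:00, 18:00-20:00 (subtract 3h to convert from UTC+3).
Wei in UTC: 08:00-10:00, 11:00-15:00, 16:00-17:00 (subtract 3h to convert from UTC+3).
Carol ∩ Jun: 09:00-10:00, 14:00-15:00, 16:00-17:00.
Carol ∩ Jun ∩ Luca: 09:00-10:00, 14:00-15:00, 16:00-17:00.
Carol ∩ Jun ∩ Luca ∩ Freya: 09:00-10:00, 14:00-15:00.
Carol ∩ Jun ∩ Luca ∩ Freya ∩ Wei: 09:00-10:00, 14:00-15:00.
The first common window of at least 60 minutes is 09:00-10:00, so the earliest start is 09:00.

09:00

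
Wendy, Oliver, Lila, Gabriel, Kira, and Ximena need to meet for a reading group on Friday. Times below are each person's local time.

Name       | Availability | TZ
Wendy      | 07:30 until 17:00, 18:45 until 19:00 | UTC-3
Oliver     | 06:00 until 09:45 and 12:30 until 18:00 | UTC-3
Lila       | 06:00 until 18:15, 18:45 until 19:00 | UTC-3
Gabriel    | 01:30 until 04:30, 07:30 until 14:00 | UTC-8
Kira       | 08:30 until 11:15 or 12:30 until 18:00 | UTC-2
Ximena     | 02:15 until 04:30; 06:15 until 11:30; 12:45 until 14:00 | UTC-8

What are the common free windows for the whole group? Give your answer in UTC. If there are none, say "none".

Wendy in UTC: 10:30-20:00, 21:45-22:00 (add 3h to convert from UTC-3).
Oliver in UTC: 09:00-12:45, 15:30-21:00 (add 3h to convert from UTC-3).
Lila in UTC: 09:00-21:15, 21:45-22:00 (add 3h to convert from UTC-3).
Gabriel in UTC: 09:30-12:30, 15:30-22:00 (add 8h to convert from UTC-8).
Kira in UTC: 10:30-13:15, 14:30-20:00 (add 2h to convert from UTC-2).
Ximena in UTC: 10:15-12:30, 14:15-19:30, 20:45-22:00 (add 8h to convert from UTC-8).
Wendy ∩ Oliver: 10:30-12:45, 15:30-20:00.
Wendy ∩ Oliver ∩ Lila: 10:30-12:45, 15:30-20:00.
Wendy ∩ Oliver ∩ Lila ∩ Gabriel: 10:30-12:30, 15:30-20:00.
Wendy ∩ Oliver ∩ Lila ∩ Gabriel ∩ Kira: 10:30-12:30, 15:30-20:00.
Wendy ∩ Oliver ∩ Lila ∩ Gabriel ∩ Kira ∩ Ximena: 10:30-12:30, 15:30-19:30.
So the common availability across everyone is 10:30-12:30, 15:30-19:30.

10:30-12:30, 15:30-19:30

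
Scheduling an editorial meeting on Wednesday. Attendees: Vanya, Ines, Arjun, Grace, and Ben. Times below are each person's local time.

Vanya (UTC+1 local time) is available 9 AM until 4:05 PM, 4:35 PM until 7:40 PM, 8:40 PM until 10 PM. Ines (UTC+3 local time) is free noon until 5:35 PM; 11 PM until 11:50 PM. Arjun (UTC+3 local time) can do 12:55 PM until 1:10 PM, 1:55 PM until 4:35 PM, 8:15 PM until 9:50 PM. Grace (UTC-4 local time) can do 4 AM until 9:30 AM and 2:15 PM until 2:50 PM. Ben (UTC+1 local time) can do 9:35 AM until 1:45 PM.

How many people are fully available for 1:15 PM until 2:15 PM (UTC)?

Vanya in UTC: 08:00-15:05, 15:35-18:40, 19:40-21:00 (subtract 1h to convert from UTC+1).
Ines in UTC: 09:00-14:35, 20:00-20:50 (subtract 3h to convert from UTC+3).
Arjun in UTC: 09:55-10:10, 10:55-13:35, 17:15-18:50 (subtract 3h to convert from UTC+3).
Grace in UTC: 08:00-13:30, 18:15-18:50 (add 4h to convert from UTC-4).
Ben in UTC: 08:35-12:45 (subtract 1h to convert from UTC+1).
Vanya and Ines can make the full 13:15-14:15 slot — that's 2.

2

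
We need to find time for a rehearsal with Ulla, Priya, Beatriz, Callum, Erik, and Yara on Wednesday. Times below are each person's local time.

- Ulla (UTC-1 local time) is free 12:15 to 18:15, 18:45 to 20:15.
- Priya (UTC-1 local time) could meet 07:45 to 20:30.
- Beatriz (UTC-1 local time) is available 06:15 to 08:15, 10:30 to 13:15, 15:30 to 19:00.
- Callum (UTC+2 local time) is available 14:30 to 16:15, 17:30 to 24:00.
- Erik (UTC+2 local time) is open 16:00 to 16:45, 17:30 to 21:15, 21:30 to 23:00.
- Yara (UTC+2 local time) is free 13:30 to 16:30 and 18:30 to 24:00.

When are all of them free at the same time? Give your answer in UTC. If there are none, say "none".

Ulla in UTC: 13:15-19:15, 19:45-21:15 (add 1h to convert from UTC-1).
Priya in UTC: 08:45-21:30 (add 1h to convert from UTC-1).
Beatriz in UTC: 07:15-09:15, 11:30-14:15, 16:30-20:00 (add 1h to convert from UTC-1).
Callum in UTC: 12:30-14:15, 15:30-22:00 (subtract 2h to convert from UTC+2).
Erik in UTC: 14:00-14:45, 15:30-19:15, 19:30-21:00 (subtract 2h to convert from UTC+2).
Yara in UTC: 11:30-14:30, 16:30-22:00 (subtract 2h to convert from UTC+2).
Ulla ∩ Priya: 13:15-19:15, 19:45-21:15.
Ulla ∩ Priya ∩ Beatriz: 13:15-14:15, 16:30-19:15, 19:45-20:00.
Ulla ∩ Priya ∩ Beatriz ∩ Callum: 13:15-14:15, 16:30-19:15, 19:45-20:00.
Ulla ∩ Priya ∩ Beatriz ∩ Callum ∩ Erik: 14:00-14:15, 16:30-19:15, 19:45-20:00.
Ulla ∩ Priya ∩ Beatriz ∩ Callum ∩ Erik ∩ Yara: 14:00-14:15, 16:30-19:15, 19:45-20:00.
Those are the intersection windows.

14:00-14:15, 16:30-19:15, 19:45-20:00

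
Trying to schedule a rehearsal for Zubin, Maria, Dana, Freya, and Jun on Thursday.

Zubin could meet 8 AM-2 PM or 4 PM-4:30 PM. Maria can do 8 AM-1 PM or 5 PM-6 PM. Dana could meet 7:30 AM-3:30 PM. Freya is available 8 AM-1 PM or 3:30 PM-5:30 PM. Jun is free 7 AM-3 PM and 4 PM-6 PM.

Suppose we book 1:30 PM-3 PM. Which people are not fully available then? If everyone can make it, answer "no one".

Freya, Maria, Zubin

Zubin: not fully free for 13:30-15:00. Maria: not fully free for 13:30-15:00. Dana: free for 13:30-15:00. Freya: not fully free for 13:30-15:00. Jun: free for 13:30-15:00.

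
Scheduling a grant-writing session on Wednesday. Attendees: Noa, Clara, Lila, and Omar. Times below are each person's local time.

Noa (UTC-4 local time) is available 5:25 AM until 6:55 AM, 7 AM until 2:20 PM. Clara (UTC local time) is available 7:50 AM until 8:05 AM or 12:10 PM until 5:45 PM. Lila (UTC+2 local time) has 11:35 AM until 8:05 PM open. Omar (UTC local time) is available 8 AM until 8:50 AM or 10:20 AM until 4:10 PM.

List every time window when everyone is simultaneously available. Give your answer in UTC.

12:10-16:10

Noa in UTC: 09:25-10:55, 11:00-18:20 (add 4h to convert from UTC-4).
Clara in UTC: 07:50-08:05, 12:10-17:45.
Lila in UTC: 09:35-18:05 (subtract 2h to convert from UTC+2).
Omar in UTC: 08:00-08:50, 10:20-16:10.
Noa ∩ Clara: 12:10-17:45.
Noa ∩ Clara ∩ Lila: 12:10-17:45.
Noa ∩ Clara ∩ Lila ∩ Omar: 12:10-16:10.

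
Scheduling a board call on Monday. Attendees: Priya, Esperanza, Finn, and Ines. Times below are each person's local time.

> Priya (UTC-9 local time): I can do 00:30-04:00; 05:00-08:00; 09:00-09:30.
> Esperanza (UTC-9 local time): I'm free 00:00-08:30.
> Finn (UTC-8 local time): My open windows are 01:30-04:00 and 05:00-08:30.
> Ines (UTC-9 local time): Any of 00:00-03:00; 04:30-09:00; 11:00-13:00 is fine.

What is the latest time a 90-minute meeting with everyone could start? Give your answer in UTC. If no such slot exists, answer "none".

Priya in UTC: 09:30-13:00, 14:00-17:00, 18:00-18:30 (add 9h to convert from UTC-9).
Esperanza in UTC: 09:00-17:30 (add 9h to convert from UTC-9).
Finn in UTC: 09:30-12:00, 13:00-16:30 (add 8h to convert from UTC-8).
Ines in UTC: 09:00-12:00, 13:30-18:00, 20:00-22:00 (add 9h to convert from UTC-9).
Priya ∩ Esperanza: 09:30-13:00, 14:00-17:00.
Priya ∩ Esperanza ∩ Finn: 09:30-12:00, 14:00-16:30.
Priya ∩ Esperanza ∩ Finn ∩ Ines: 09:30-12:00, 14:00-16:30.
The last common window of at least 90 minutes is 14:00-16:30; a 90-minute meeting can start as late as 15:00 and still end by 16:30.

15:00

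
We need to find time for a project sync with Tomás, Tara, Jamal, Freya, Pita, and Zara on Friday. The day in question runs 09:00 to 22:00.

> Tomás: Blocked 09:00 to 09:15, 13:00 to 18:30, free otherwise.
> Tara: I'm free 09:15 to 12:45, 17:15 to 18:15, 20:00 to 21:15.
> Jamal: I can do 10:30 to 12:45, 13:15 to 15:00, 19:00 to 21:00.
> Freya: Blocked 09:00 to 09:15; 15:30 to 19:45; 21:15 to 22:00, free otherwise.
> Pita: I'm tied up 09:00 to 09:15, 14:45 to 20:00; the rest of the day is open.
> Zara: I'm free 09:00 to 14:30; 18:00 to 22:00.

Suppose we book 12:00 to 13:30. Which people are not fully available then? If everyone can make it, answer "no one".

Jamal, Tara, Tomás

Tomás free: 09:15-13:00, 18:30-22:00 (invert busy blocks within the working day).
Tara free: 09:15-12:45, 17:15-18:15, 20:00-21:15.
Jamal free: 10:30-12:45, 13:15-15:00, 19:00-21:00.
Freya free: 09:15-15:30, 19:45-21:15 (invert busy blocks within the working day).
Pita free: 09:15-14:45, 20:00-22:00 (invert busy blocks within the working day).
Zara free: 09:00-14:30, 18:00-22:00.
Tomás: not fully free for 12:00-13:30. Tara: not fully free for 12:00-13:30. Jamal: not fully free for 12:00-13:30. Freya: free for 12:00-13:30. Pita: free for 12:00-13:30. Zara: free for 12:00-13:30.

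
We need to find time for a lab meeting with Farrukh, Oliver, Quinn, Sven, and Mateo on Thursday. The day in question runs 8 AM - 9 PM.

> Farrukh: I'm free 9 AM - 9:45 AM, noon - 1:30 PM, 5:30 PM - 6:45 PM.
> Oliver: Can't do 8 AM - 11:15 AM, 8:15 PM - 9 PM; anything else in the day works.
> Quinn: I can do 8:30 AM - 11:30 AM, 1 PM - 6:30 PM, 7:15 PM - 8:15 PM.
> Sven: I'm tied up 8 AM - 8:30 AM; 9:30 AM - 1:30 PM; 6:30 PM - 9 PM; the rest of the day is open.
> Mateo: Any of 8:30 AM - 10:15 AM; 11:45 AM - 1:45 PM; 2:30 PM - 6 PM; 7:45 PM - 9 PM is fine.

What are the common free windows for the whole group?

Farrukh free: 09:00-09:45, 12:00-13:30, 17:30-18:45.
Oliver free: 11:15-20:15 (invert busy blocks within the working day).
Quinn free: 08:30-11:30, 13:00-18:30, 19:15-20:15.
Sven free: 08:30-09:30, 13:30-18:30 (invert busy blocks within the working day).
Mateo free: 08:30-10:15, 11:45-13:45, 14:30-18:00, 19:45-21:00.
Farrukh ∩ Oliver: 12:00-13:30, 17:30-18:45.
Farrukh ∩ Oliver ∩ Quinn: 13:00-13:30, 17:30-18:30.
Farrukh ∩ Oliver ∩ Quinn ∩ Sven: 17:30-18:30.
Farrukh ∩ Oliver ∩ Quinn ∩ Sven ∩ Mateo: 17:30-18:00.
Those are the intersection windows.

17:30-18:00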